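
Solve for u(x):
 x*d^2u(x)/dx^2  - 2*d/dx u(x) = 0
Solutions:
 u(x) = C1 + C2*x^3


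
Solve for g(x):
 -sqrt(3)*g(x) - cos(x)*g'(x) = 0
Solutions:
 g(x) = C1*(sin(x) - 1)^(sqrt(3)/2)/(sin(x) + 1)^(sqrt(3)/2)


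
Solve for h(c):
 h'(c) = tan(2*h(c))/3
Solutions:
 h(c) = -asin(C1*exp(2*c/3))/2 + pi/2
 h(c) = asin(C1*exp(2*c/3))/2


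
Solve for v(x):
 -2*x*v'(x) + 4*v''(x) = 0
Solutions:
 v(x) = C1 + C2*erfi(x/2)


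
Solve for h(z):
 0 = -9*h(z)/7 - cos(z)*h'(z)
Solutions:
 h(z) = C1*(sin(z) - 1)^(9/14)/(sin(z) + 1)^(9/14)


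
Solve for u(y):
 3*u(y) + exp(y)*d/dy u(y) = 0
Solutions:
 u(y) = C1*exp(3*exp(-y))


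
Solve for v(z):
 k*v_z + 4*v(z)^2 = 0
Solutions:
 v(z) = k/(C1*k + 4*z)


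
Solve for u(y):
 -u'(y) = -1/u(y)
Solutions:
 u(y) = -sqrt(C1 + 2*y)
 u(y) = sqrt(C1 + 2*y)


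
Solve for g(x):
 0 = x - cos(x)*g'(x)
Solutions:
 g(x) = C1 + Integral(x/cos(x), x)


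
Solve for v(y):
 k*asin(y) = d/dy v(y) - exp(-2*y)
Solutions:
 v(y) = C1 + k*y*asin(y) + k*sqrt(1 - y^2) - exp(-2*y)/2


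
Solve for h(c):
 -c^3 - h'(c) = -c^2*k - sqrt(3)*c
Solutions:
 h(c) = C1 - c^4/4 + c^3*k/3 + sqrt(3)*c^2/2


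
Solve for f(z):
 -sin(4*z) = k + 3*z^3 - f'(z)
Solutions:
 f(z) = C1 + k*z + 3*z^4/4 - cos(4*z)/4


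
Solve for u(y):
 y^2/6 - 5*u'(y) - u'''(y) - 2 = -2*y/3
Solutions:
 u(y) = C1 + C2*sin(sqrt(5)*y) + C3*cos(sqrt(5)*y) + y^3/90 + y^2/15 - 31*y/75


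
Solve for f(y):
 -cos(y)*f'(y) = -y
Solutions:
 f(y) = C1 + Integral(y/cos(y), y)


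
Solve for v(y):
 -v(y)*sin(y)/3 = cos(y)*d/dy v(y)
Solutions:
 v(y) = C1*cos(y)^(1/3)


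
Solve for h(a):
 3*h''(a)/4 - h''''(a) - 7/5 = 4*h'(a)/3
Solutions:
 h(a) = C1 + C2*exp(3^(1/3)*a*(3/(sqrt(247)/8 + 2)^(1/3) + 4*3^(1/3)*(sqrt(247)/8 + 2)^(1/3))/24)*sin(sqrt(3)*a*(-4*(9*sqrt(247)/8 + 18)^(1/3) + 9/(9*sqrt(247)/8 + 18)^(1/3))/24) + C3*exp(3^(1/3)*a*(3/(sqrt(247)/8 + 2)^(1/3) + 4*3^(1/3)*(sqrt(247)/8 + 2)^(1/3))/24)*cos(sqrt(3)*a*(-4*(9*sqrt(247)/8 + 18)^(1/3) + 9/(9*sqrt(247)/8 + 18)^(1/3))/24) + C4*exp(-3^(1/3)*a*(3/(sqrt(247)/8 + 2)^(1/3) + 4*3^(1/3)*(sqrt(247)/8 + 2)^(1/3))/12) - 21*a/20


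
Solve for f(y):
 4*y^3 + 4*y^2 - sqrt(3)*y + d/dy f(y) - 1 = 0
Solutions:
 f(y) = C1 - y^4 - 4*y^3/3 + sqrt(3)*y^2/2 + y


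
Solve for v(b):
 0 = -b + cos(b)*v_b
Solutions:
 v(b) = C1 + Integral(b/cos(b), b)


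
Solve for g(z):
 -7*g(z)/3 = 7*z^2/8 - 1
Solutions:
 g(z) = 3/7 - 3*z^2/8


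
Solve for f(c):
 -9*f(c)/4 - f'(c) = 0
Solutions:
 f(c) = C1*exp(-9*c/4)


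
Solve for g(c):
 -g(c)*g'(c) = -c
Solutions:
 g(c) = -sqrt(C1 + c^2)
 g(c) = sqrt(C1 + c^2)


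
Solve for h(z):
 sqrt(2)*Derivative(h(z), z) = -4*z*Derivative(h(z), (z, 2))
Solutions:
 h(z) = C1 + C2*z^(1 - sqrt(2)/4)


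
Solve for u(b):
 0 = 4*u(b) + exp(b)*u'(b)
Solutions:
 u(b) = C1*exp(4*exp(-b))


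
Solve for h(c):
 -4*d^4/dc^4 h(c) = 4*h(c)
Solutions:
 h(c) = (C1*sin(sqrt(2)*c/2) + C2*cos(sqrt(2)*c/2))*exp(-sqrt(2)*c/2) + (C3*sin(sqrt(2)*c/2) + C4*cos(sqrt(2)*c/2))*exp(sqrt(2)*c/2)


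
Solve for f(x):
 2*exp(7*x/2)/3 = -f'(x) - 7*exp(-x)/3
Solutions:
 f(x) = C1 - 4*exp(7*x/2)/21 + 7*exp(-x)/3


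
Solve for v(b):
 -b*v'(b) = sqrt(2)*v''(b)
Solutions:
 v(b) = C1 + C2*erf(2^(1/4)*b/2)


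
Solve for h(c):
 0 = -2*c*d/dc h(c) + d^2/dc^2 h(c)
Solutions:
 h(c) = C1 + C2*erfi(c)


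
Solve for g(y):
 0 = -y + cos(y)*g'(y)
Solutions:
 g(y) = C1 + Integral(y/cos(y), y)


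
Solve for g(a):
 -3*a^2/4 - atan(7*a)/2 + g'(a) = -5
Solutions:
 g(a) = C1 + a^3/4 + a*atan(7*a)/2 - 5*a - log(49*a^2 + 1)/28


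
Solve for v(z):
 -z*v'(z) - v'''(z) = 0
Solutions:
 v(z) = C1 + Integral(C2*airyai(-z) + C3*airybi(-z), z)


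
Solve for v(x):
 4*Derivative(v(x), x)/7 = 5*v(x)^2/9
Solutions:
 v(x) = -36/(C1 + 35*x)


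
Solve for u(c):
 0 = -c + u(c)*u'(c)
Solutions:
 u(c) = -sqrt(C1 + c^2)
 u(c) = sqrt(C1 + c^2)


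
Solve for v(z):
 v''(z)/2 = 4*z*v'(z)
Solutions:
 v(z) = C1 + C2*erfi(2*z)


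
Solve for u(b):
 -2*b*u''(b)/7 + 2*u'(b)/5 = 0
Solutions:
 u(b) = C1 + C2*b^(12/5)


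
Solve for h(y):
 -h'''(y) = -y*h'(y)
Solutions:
 h(y) = C1 + Integral(C2*airyai(y) + C3*airybi(y), y)


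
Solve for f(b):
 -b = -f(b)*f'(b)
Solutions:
 f(b) = -sqrt(C1 + b^2)
 f(b) = sqrt(C1 + b^2)


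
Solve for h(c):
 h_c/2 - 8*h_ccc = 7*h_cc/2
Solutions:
 h(c) = C1 + C2*exp(c*(-7 + sqrt(113))/32) + C3*exp(-c*(7 + sqrt(113))/32)


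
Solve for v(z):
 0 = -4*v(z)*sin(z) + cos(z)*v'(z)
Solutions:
 v(z) = C1/cos(z)^4


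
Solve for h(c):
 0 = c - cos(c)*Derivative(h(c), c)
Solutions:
 h(c) = C1 + Integral(c/cos(c), c)


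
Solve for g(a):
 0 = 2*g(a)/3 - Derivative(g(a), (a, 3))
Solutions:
 g(a) = C3*exp(2^(1/3)*3^(2/3)*a/3) + (C1*sin(2^(1/3)*3^(1/6)*a/2) + C2*cos(2^(1/3)*3^(1/6)*a/2))*exp(-2^(1/3)*3^(2/3)*a/6)


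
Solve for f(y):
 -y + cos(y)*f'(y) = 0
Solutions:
 f(y) = C1 + Integral(y/cos(y), y)


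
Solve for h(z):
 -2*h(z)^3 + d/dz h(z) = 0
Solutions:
 h(z) = -sqrt(2)*sqrt(-1/(C1 + 2*z))/2
 h(z) = sqrt(2)*sqrt(-1/(C1 + 2*z))/2


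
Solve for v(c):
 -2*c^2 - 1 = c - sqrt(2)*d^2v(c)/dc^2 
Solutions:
 v(c) = C1 + C2*c + sqrt(2)*c^4/12 + sqrt(2)*c^3/12 + sqrt(2)*c^2/4


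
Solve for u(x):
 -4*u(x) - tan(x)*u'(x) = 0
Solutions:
 u(x) = C1/sin(x)^4


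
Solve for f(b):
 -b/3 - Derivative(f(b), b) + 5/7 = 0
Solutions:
 f(b) = C1 - b^2/6 + 5*b/7


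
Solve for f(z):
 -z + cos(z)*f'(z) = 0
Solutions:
 f(z) = C1 + Integral(z/cos(z), z)


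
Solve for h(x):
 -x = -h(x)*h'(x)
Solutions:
 h(x) = -sqrt(C1 + x^2)
 h(x) = sqrt(C1 + x^2)


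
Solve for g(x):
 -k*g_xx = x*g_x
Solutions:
 g(x) = C1 + C2*sqrt(k)*erf(sqrt(2)*x*sqrt(1/k)/2)


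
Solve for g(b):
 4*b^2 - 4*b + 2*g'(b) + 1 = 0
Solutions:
 g(b) = C1 - 2*b^3/3 + b^2 - b/2


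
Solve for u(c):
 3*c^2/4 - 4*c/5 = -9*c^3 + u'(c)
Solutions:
 u(c) = C1 + 9*c^4/4 + c^3/4 - 2*c^2/5


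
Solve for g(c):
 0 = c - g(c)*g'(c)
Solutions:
 g(c) = -sqrt(C1 + c^2)
 g(c) = sqrt(C1 + c^2)


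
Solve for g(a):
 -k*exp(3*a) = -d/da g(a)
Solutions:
 g(a) = C1 + k*exp(3*a)/3


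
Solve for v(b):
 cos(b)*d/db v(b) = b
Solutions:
 v(b) = C1 + Integral(b/cos(b), b)


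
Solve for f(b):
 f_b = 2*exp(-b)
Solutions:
 f(b) = C1 - 2*exp(-b)


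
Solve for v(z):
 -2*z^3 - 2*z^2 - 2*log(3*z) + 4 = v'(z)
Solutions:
 v(z) = C1 - z^4/2 - 2*z^3/3 - 2*z*log(z) - z*log(9) + 6*z


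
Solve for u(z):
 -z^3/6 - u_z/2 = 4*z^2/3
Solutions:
 u(z) = C1 - z^4/12 - 8*z^3/9


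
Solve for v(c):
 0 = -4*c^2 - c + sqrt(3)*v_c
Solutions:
 v(c) = C1 + 4*sqrt(3)*c^3/9 + sqrt(3)*c^2/6


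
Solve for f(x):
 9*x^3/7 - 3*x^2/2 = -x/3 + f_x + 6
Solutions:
 f(x) = C1 + 9*x^4/28 - x^3/2 + x^2/6 - 6*x


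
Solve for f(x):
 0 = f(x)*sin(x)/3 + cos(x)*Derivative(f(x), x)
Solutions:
 f(x) = C1*cos(x)^(1/3)


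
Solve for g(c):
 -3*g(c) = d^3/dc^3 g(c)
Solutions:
 g(c) = C3*exp(-3^(1/3)*c) + (C1*sin(3^(5/6)*c/2) + C2*cos(3^(5/6)*c/2))*exp(3^(1/3)*c/2)


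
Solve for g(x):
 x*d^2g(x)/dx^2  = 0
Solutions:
 g(x) = C1 + C2*x


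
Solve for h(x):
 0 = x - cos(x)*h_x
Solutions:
 h(x) = C1 + Integral(x/cos(x), x)


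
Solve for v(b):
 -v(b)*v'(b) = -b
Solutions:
 v(b) = -sqrt(C1 + b^2)
 v(b) = sqrt(C1 + b^2)


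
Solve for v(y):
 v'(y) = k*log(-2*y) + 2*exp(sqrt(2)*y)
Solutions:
 v(y) = C1 + k*y*log(-y) + k*y*(-1 + log(2)) + sqrt(2)*exp(sqrt(2)*y)


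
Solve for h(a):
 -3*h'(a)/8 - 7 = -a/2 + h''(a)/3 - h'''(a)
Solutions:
 h(a) = C1 + C2*exp(a*(2 - sqrt(58))/12) + C3*exp(a*(2 + sqrt(58))/12) + 2*a^2/3 - 536*a/27


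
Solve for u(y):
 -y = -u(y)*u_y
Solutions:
 u(y) = -sqrt(C1 + y^2)
 u(y) = sqrt(C1 + y^2)


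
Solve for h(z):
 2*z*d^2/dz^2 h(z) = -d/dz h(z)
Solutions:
 h(z) = C1 + C2*sqrt(z)


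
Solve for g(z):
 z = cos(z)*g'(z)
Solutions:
 g(z) = C1 + Integral(z/cos(z), z)


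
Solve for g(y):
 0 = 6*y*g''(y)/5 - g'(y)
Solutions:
 g(y) = C1 + C2*y^(11/6)


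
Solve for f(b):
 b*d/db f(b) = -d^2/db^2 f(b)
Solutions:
 f(b) = C1 + C2*erf(sqrt(2)*b/2)


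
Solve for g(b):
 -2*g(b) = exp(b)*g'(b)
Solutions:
 g(b) = C1*exp(2*exp(-b))


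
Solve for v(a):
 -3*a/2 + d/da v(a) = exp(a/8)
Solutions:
 v(a) = C1 + 3*a^2/4 + 8*exp(a/8)


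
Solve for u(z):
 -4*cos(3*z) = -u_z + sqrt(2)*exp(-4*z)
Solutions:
 u(z) = C1 + 4*sin(3*z)/3 - sqrt(2)*exp(-4*z)/4


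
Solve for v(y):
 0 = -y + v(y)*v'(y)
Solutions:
 v(y) = -sqrt(C1 + y^2)
 v(y) = sqrt(C1 + y^2)


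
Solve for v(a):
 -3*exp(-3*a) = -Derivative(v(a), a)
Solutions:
 v(a) = C1 - exp(-3*a)


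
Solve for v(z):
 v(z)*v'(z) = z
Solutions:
 v(z) = -sqrt(C1 + z^2)
 v(z) = sqrt(C1 + z^2)


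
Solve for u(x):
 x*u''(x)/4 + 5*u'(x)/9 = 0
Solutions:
 u(x) = C1 + C2/x^(11/9)


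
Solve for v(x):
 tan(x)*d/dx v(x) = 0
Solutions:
 v(x) = C1


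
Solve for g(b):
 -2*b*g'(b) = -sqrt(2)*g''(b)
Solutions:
 g(b) = C1 + C2*erfi(2^(3/4)*b/2)


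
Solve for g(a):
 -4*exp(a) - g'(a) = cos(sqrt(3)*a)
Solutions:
 g(a) = C1 - 4*exp(a) - sqrt(3)*sin(sqrt(3)*a)/3


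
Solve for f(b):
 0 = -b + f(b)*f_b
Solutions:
 f(b) = -sqrt(C1 + b^2)
 f(b) = sqrt(C1 + b^2)


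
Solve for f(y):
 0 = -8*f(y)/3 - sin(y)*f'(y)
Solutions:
 f(y) = C1*(cos(y) + 1)^(4/3)/(cos(y) - 1)^(4/3)


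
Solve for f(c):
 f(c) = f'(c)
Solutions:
 f(c) = C1*exp(c)


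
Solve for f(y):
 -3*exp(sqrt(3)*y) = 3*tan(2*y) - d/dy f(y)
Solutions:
 f(y) = C1 + sqrt(3)*exp(sqrt(3)*y) - 3*log(cos(2*y))/2


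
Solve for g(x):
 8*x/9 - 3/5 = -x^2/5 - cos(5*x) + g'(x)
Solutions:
 g(x) = C1 + x^3/15 + 4*x^2/9 - 3*x/5 + sin(5*x)/5


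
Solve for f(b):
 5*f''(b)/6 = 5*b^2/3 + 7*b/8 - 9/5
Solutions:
 f(b) = C1 + C2*b + b^4/6 + 7*b^3/40 - 27*b^2/25


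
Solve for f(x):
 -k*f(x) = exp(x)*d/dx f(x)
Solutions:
 f(x) = C1*exp(k*exp(-x))


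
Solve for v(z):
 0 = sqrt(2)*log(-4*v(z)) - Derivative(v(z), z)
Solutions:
 -sqrt(2)*Integral(1/(log(-_y) + 2*log(2)), (_y, v(z)))/2 = C1 - z


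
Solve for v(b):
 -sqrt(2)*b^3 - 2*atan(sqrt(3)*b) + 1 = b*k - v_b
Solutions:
 v(b) = C1 + sqrt(2)*b^4/4 + b^2*k/2 + 2*b*atan(sqrt(3)*b) - b - sqrt(3)*log(3*b^2 + 1)/3


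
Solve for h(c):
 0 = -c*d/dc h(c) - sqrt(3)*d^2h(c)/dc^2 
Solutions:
 h(c) = C1 + C2*erf(sqrt(2)*3^(3/4)*c/6)


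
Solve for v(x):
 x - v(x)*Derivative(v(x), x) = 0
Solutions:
 v(x) = -sqrt(C1 + x^2)
 v(x) = sqrt(C1 + x^2)


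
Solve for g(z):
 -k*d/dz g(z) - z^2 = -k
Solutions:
 g(z) = C1 + z - z^3/(3*k)


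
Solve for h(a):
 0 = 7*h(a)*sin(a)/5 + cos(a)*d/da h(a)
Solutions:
 h(a) = C1*cos(a)^(7/5)


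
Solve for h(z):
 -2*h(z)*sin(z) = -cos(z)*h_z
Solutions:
 h(z) = C1/cos(z)^2


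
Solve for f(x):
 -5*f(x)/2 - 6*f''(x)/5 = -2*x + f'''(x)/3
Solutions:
 f(x) = C1*exp(x*(-24 + 24*6^(2/3)/(25*sqrt(1201) + 913)^(1/3) + 6^(1/3)*(25*sqrt(1201) + 913)^(1/3))/20)*sin(2^(1/3)*3^(1/6)*x*(-3^(2/3)*(25*sqrt(1201) + 913)^(1/3) + 72*2^(1/3)/(25*sqrt(1201) + 913)^(1/3))/20) + C2*exp(x*(-24 + 24*6^(2/3)/(25*sqrt(1201) + 913)^(1/3) + 6^(1/3)*(25*sqrt(1201) + 913)^(1/3))/20)*cos(2^(1/3)*3^(1/6)*x*(-3^(2/3)*(25*sqrt(1201) + 913)^(1/3) + 72*2^(1/3)/(25*sqrt(1201) + 913)^(1/3))/20) + C3*exp(-x*(24*6^(2/3)/(25*sqrt(1201) + 913)^(1/3) + 12 + 6^(1/3)*(25*sqrt(1201) + 913)^(1/3))/10) + 4*x/5


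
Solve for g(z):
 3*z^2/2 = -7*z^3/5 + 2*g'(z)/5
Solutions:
 g(z) = C1 + 7*z^4/8 + 5*z^3/4


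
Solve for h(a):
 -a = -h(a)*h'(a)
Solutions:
 h(a) = -sqrt(C1 + a^2)
 h(a) = sqrt(C1 + a^2)


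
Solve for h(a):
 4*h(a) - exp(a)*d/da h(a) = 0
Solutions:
 h(a) = C1*exp(-4*exp(-a))


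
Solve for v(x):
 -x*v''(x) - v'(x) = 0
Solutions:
 v(x) = C1 + C2*log(x)


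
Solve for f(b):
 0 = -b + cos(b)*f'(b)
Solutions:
 f(b) = C1 + Integral(b/cos(b), b)


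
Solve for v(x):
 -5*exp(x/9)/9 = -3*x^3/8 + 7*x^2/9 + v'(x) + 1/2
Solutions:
 v(x) = C1 + 3*x^4/32 - 7*x^3/27 - x/2 - 5*exp(x/9)


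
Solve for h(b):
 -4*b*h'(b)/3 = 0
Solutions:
 h(b) = C1


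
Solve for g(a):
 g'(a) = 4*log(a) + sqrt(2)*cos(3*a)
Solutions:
 g(a) = C1 + 4*a*log(a) - 4*a + sqrt(2)*sin(3*a)/3


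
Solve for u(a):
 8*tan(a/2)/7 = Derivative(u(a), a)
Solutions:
 u(a) = C1 - 16*log(cos(a/2))/7


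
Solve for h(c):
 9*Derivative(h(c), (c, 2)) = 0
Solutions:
 h(c) = C1 + C2*c


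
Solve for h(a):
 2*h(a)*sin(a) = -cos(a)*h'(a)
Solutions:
 h(a) = C1*cos(a)^2


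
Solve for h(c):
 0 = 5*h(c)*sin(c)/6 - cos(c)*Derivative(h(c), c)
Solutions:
 h(c) = C1/cos(c)^(5/6)


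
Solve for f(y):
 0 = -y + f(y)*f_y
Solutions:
 f(y) = -sqrt(C1 + y^2)
 f(y) = sqrt(C1 + y^2)


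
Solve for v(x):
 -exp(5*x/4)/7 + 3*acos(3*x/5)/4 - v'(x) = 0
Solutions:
 v(x) = C1 + 3*x*acos(3*x/5)/4 - sqrt(25 - 9*x^2)/4 - 4*exp(5*x/4)/35


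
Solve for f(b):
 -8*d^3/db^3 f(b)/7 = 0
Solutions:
 f(b) = C1 + C2*b + C3*b^2


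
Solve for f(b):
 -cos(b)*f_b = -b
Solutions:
 f(b) = C1 + Integral(b/cos(b), b)


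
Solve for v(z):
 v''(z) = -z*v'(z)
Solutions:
 v(z) = C1 + C2*erf(sqrt(2)*z/2)


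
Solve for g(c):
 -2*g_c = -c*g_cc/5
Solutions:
 g(c) = C1 + C2*c^11


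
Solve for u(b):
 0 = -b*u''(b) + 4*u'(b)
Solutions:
 u(b) = C1 + C2*b^5


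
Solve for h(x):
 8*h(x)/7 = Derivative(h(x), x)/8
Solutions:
 h(x) = C1*exp(64*x/7)


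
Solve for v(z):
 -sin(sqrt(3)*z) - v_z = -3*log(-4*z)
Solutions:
 v(z) = C1 + 3*z*log(-z) - 3*z + 6*z*log(2) + sqrt(3)*cos(sqrt(3)*z)/3


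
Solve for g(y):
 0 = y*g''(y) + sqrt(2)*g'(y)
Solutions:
 g(y) = C1 + C2*y^(1 - sqrt(2))


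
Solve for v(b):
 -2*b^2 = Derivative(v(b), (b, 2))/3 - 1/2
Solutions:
 v(b) = C1 + C2*b - b^4/2 + 3*b^2/4


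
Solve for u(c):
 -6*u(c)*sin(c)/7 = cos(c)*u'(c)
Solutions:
 u(c) = C1*cos(c)^(6/7)


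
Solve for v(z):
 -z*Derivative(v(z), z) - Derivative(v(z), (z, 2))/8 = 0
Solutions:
 v(z) = C1 + C2*erf(2*z)


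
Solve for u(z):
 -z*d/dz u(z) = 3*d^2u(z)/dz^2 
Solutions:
 u(z) = C1 + C2*erf(sqrt(6)*z/6)


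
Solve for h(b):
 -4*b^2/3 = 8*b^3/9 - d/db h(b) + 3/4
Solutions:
 h(b) = C1 + 2*b^4/9 + 4*b^3/9 + 3*b/4


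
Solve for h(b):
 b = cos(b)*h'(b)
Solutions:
 h(b) = C1 + Integral(b/cos(b), b)


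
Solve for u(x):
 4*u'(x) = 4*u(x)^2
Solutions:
 u(x) = -1/(C1 + x)


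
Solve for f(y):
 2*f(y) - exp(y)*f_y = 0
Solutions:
 f(y) = C1*exp(-2*exp(-y))


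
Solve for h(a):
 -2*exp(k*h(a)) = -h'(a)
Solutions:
 h(a) = Piecewise((log(-1/(C1*k + 2*a*k))/k, Ne(k, 0)), (nan, True))
 h(a) = Piecewise((C1 + 2*a, Eq(k, 0)), (nan, True))


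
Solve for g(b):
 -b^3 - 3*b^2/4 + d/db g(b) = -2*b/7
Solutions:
 g(b) = C1 + b^4/4 + b^3/4 - b^2/7


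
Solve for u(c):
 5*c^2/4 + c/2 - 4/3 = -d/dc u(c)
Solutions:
 u(c) = C1 - 5*c^3/12 - c^2/4 + 4*c/3


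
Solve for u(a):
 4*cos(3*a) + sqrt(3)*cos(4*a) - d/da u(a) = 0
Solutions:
 u(a) = C1 + 4*sin(3*a)/3 + sqrt(3)*sin(4*a)/4


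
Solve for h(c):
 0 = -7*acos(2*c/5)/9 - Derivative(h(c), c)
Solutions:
 h(c) = C1 - 7*c*acos(2*c/5)/9 + 7*sqrt(25 - 4*c^2)/18


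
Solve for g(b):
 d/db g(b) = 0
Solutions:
 g(b) = C1


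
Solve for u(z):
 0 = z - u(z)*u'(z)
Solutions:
 u(z) = -sqrt(C1 + z^2)
 u(z) = sqrt(C1 + z^2)


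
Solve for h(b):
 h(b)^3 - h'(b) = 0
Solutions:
 h(b) = -sqrt(2)*sqrt(-1/(C1 + b))/2
 h(b) = sqrt(2)*sqrt(-1/(C1 + b))/2


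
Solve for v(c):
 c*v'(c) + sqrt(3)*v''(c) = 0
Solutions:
 v(c) = C1 + C2*erf(sqrt(2)*3^(3/4)*c/6)


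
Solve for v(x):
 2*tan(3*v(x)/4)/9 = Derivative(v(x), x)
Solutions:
 v(x) = -4*asin(C1*exp(x/6))/3 + 4*pi/3
 v(x) = 4*asin(C1*exp(x/6))/3


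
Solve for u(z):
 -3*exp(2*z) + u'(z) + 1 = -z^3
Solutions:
 u(z) = C1 - z^4/4 - z + 3*exp(2*z)/2


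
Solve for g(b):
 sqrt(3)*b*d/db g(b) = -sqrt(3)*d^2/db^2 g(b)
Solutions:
 g(b) = C1 + C2*erf(sqrt(2)*b/2)


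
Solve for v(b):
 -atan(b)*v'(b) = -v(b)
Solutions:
 v(b) = C1*exp(Integral(1/atan(b), b))


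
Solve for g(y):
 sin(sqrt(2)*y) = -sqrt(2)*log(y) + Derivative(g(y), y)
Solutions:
 g(y) = C1 + sqrt(2)*y*(log(y) - 1) - sqrt(2)*cos(sqrt(2)*y)/2


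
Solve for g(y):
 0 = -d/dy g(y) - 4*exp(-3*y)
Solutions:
 g(y) = C1 + 4*exp(-3*y)/3


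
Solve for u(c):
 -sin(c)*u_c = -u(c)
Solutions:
 u(c) = C1*sqrt(cos(c) - 1)/sqrt(cos(c) + 1)


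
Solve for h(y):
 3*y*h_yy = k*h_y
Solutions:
 h(y) = C1 + y^(re(k)/3 + 1)*(C2*sin(log(y)*Abs(im(k))/3) + C3*cos(log(y)*im(k)/3))


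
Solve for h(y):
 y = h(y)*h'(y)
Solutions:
 h(y) = -sqrt(C1 + y^2)
 h(y) = sqrt(C1 + y^2)


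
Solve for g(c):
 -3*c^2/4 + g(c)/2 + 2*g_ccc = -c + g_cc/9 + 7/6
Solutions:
 g(c) = C1*exp(c*((81*sqrt(59043) + 19682)^(-1/3) + 2 + (81*sqrt(59043) + 19682)^(1/3))/108)*sin(sqrt(3)*c*(-(81*sqrt(59043) + 19682)^(1/3) + (81*sqrt(59043) + 19682)^(-1/3))/108) + C2*exp(c*((81*sqrt(59043) + 19682)^(-1/3) + 2 + (81*sqrt(59043) + 19682)^(1/3))/108)*cos(sqrt(3)*c*(-(81*sqrt(59043) + 19682)^(1/3) + (81*sqrt(59043) + 19682)^(-1/3))/108) + C3*exp(c*(-(81*sqrt(59043) + 19682)^(1/3) - 1/(81*sqrt(59043) + 19682)^(1/3) + 1)/54) + 3*c^2/2 - 2*c + 3


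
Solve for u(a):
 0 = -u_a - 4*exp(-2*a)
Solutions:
 u(a) = C1 + 2*exp(-2*a)


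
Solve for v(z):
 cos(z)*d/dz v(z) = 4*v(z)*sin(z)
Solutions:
 v(z) = C1/cos(z)^4


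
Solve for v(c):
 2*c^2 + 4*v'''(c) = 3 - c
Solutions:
 v(c) = C1 + C2*c + C3*c^2 - c^5/120 - c^4/96 + c^3/8


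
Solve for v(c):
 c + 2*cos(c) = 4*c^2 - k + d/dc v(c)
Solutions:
 v(c) = C1 - 4*c^3/3 + c^2/2 + c*k + 2*sin(c)


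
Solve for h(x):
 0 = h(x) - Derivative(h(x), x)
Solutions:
 h(x) = C1*exp(x)


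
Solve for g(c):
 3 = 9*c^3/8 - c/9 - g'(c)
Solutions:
 g(c) = C1 + 9*c^4/32 - c^2/18 - 3*c


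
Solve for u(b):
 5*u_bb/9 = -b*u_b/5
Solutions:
 u(b) = C1 + C2*erf(3*sqrt(2)*b/10)


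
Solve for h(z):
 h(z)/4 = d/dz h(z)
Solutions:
 h(z) = C1*exp(z/4)


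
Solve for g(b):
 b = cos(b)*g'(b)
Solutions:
 g(b) = C1 + Integral(b/cos(b), b)


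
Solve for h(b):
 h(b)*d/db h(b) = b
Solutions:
 h(b) = -sqrt(C1 + b^2)
 h(b) = sqrt(C1 + b^2)


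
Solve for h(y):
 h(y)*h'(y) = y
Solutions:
 h(y) = -sqrt(C1 + y^2)
 h(y) = sqrt(C1 + y^2)


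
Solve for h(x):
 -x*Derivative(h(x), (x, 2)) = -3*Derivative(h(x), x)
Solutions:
 h(x) = C1 + C2*x^4


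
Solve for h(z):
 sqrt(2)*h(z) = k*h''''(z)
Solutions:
 h(z) = C1*exp(-2^(1/8)*z*(1/k)^(1/4)) + C2*exp(2^(1/8)*z*(1/k)^(1/4)) + C3*exp(-2^(1/8)*I*z*(1/k)^(1/4)) + C4*exp(2^(1/8)*I*z*(1/k)^(1/4))


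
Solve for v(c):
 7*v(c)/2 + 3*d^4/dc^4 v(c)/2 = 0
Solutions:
 v(c) = (C1*sin(sqrt(2)*3^(3/4)*7^(1/4)*c/6) + C2*cos(sqrt(2)*3^(3/4)*7^(1/4)*c/6))*exp(-sqrt(2)*3^(3/4)*7^(1/4)*c/6) + (C3*sin(sqrt(2)*3^(3/4)*7^(1/4)*c/6) + C4*cos(sqrt(2)*3^(3/4)*7^(1/4)*c/6))*exp(sqrt(2)*3^(3/4)*7^(1/4)*c/6)


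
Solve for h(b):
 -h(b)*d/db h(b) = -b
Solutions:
 h(b) = -sqrt(C1 + b^2)
 h(b) = sqrt(C1 + b^2)


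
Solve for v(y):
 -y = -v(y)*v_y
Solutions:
 v(y) = -sqrt(C1 + y^2)
 v(y) = sqrt(C1 + y^2)


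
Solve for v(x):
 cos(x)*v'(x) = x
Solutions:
 v(x) = C1 + Integral(x/cos(x), x)


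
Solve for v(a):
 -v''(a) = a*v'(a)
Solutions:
 v(a) = C1 + C2*erf(sqrt(2)*a/2)


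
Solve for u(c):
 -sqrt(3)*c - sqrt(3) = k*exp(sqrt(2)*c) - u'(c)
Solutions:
 u(c) = C1 + sqrt(3)*c^2/2 + sqrt(3)*c + sqrt(2)*k*exp(sqrt(2)*c)/2


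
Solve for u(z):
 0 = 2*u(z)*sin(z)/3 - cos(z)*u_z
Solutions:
 u(z) = C1/cos(z)^(2/3)


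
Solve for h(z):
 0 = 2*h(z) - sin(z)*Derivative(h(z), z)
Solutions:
 h(z) = C1*(cos(z) - 1)/(cos(z) + 1)


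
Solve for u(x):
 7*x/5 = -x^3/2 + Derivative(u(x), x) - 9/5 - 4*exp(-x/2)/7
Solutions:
 u(x) = C1 + x^4/8 + 7*x^2/10 + 9*x/5 - 8*exp(-x/2)/7


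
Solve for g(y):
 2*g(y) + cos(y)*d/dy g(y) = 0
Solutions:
 g(y) = C1*(sin(y) - 1)/(sin(y) + 1)


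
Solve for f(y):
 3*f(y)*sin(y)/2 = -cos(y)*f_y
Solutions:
 f(y) = C1*cos(y)^(3/2)


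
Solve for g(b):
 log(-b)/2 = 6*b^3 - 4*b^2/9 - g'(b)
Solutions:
 g(b) = C1 + 3*b^4/2 - 4*b^3/27 - b*log(-b)/2 + b/2


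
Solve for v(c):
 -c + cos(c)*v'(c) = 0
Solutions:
 v(c) = C1 + Integral(c/cos(c), c)


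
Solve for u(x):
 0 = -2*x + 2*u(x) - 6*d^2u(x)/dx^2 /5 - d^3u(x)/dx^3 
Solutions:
 u(x) = C1*exp(-x*(4/(5*sqrt(545) + 117)^(1/3) + 4 + (5*sqrt(545) + 117)^(1/3))/10)*sin(sqrt(3)*x*(-(5*sqrt(545) + 117)^(1/3) + 4/(5*sqrt(545) + 117)^(1/3))/10) + C2*exp(-x*(4/(5*sqrt(545) + 117)^(1/3) + 4 + (5*sqrt(545) + 117)^(1/3))/10)*cos(sqrt(3)*x*(-(5*sqrt(545) + 117)^(1/3) + 4/(5*sqrt(545) + 117)^(1/3))/10) + C3*exp(x*(-2 + 4/(5*sqrt(545) + 117)^(1/3) + (5*sqrt(545) + 117)^(1/3))/5) + x


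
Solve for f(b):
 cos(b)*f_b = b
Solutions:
 f(b) = C1 + Integral(b/cos(b), b)


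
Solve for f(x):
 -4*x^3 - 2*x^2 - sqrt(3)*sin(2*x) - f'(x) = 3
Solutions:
 f(x) = C1 - x^4 - 2*x^3/3 - 3*x + sqrt(3)*cos(2*x)/2


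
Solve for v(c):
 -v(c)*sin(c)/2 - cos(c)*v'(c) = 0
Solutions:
 v(c) = C1*sqrt(cos(c))


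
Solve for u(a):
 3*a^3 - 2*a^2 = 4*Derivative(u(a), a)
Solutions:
 u(a) = C1 + 3*a^4/16 - a^3/6


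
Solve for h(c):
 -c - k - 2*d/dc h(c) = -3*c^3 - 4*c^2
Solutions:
 h(c) = C1 + 3*c^4/8 + 2*c^3/3 - c^2/4 - c*k/2


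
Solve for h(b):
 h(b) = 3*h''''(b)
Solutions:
 h(b) = C1*exp(-3^(3/4)*b/3) + C2*exp(3^(3/4)*b/3) + C3*sin(3^(3/4)*b/3) + C4*cos(3^(3/4)*b/3)


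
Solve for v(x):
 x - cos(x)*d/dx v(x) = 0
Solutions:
 v(x) = C1 + Integral(x/cos(x), x)


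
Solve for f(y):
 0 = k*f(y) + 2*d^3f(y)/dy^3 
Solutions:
 f(y) = C1*exp(2^(2/3)*y*(-k)^(1/3)/2) + C2*exp(2^(2/3)*y*(-k)^(1/3)*(-1 + sqrt(3)*I)/4) + C3*exp(-2^(2/3)*y*(-k)^(1/3)*(1 + sqrt(3)*I)/4)


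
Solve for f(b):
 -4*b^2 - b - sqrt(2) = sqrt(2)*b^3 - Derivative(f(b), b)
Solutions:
 f(b) = C1 + sqrt(2)*b^4/4 + 4*b^3/3 + b^2/2 + sqrt(2)*b


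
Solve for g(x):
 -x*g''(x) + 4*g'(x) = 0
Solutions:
 g(x) = C1 + C2*x^5


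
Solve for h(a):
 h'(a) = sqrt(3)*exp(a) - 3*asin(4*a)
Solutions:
 h(a) = C1 - 3*a*asin(4*a) - 3*sqrt(1 - 16*a^2)/4 + sqrt(3)*exp(a)


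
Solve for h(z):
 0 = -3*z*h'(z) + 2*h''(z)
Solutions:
 h(z) = C1 + C2*erfi(sqrt(3)*z/2)


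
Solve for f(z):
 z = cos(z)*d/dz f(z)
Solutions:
 f(z) = C1 + Integral(z/cos(z), z)


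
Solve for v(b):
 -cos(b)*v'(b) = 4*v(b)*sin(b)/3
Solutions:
 v(b) = C1*cos(b)^(4/3)


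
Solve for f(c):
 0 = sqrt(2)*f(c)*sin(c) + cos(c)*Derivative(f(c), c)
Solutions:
 f(c) = C1*cos(c)^(sqrt(2))


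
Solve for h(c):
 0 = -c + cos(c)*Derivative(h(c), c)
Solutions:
 h(c) = C1 + Integral(c/cos(c), c)


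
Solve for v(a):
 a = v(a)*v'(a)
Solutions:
 v(a) = -sqrt(C1 + a^2)
 v(a) = sqrt(C1 + a^2)


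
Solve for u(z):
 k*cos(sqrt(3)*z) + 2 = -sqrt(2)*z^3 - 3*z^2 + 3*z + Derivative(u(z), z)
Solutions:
 u(z) = C1 + sqrt(3)*k*sin(sqrt(3)*z)/3 + sqrt(2)*z^4/4 + z^3 - 3*z^2/2 + 2*z


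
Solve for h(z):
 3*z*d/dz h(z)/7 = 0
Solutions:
 h(z) = C1


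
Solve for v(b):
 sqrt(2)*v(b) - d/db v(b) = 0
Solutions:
 v(b) = C1*exp(sqrt(2)*b)


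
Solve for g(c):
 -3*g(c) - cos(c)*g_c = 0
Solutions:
 g(c) = C1*(sin(c) - 1)^(3/2)/(sin(c) + 1)^(3/2)


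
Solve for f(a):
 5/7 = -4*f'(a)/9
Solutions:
 f(a) = C1 - 45*a/28


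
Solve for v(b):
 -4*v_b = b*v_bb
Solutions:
 v(b) = C1 + C2/b^3


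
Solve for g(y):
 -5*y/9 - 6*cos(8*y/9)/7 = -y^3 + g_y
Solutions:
 g(y) = C1 + y^4/4 - 5*y^2/18 - 27*sin(8*y/9)/28


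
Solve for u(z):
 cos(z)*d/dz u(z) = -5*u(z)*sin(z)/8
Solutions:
 u(z) = C1*cos(z)^(5/8)


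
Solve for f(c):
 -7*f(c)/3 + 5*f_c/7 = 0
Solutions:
 f(c) = C1*exp(49*c/15)


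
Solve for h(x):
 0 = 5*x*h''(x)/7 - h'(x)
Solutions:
 h(x) = C1 + C2*x^(12/5)


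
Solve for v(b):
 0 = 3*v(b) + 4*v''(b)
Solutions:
 v(b) = C1*sin(sqrt(3)*b/2) + C2*cos(sqrt(3)*b/2)


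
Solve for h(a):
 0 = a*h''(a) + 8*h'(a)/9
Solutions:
 h(a) = C1 + C2*a^(1/9)


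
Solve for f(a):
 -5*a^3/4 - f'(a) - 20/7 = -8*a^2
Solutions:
 f(a) = C1 - 5*a^4/16 + 8*a^3/3 - 20*a/7


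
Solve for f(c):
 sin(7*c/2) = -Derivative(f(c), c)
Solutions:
 f(c) = C1 + 2*cos(7*c/2)/7


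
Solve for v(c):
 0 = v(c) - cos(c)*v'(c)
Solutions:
 v(c) = C1*sqrt(sin(c) + 1)/sqrt(sin(c) - 1)


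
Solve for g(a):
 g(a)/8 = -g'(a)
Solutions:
 g(a) = C1*exp(-a/8)


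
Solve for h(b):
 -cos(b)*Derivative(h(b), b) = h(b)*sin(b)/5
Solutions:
 h(b) = C1*cos(b)^(1/5)


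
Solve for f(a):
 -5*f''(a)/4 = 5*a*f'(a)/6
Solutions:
 f(a) = C1 + C2*erf(sqrt(3)*a/3)


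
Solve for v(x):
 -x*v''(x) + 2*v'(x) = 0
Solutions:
 v(x) = C1 + C2*x^3


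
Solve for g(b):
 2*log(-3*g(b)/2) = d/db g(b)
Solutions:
 -Integral(1/(log(-_y) - log(2) + log(3)), (_y, g(b)))/2 = C1 - b


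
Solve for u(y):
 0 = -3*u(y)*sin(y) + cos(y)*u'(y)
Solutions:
 u(y) = C1/cos(y)^3


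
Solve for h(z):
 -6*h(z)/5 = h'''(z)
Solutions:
 h(z) = C3*exp(-5^(2/3)*6^(1/3)*z/5) + (C1*sin(2^(1/3)*3^(5/6)*5^(2/3)*z/10) + C2*cos(2^(1/3)*3^(5/6)*5^(2/3)*z/10))*exp(5^(2/3)*6^(1/3)*z/10)


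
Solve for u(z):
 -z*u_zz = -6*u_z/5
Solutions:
 u(z) = C1 + C2*z^(11/5)


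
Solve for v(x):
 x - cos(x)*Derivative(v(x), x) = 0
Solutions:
 v(x) = C1 + Integral(x/cos(x), x)


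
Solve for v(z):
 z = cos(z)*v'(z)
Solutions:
 v(z) = C1 + Integral(z/cos(z), z)


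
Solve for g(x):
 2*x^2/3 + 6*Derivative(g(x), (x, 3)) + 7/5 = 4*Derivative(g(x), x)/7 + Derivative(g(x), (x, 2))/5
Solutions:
 g(x) = C1 + C2*exp(x*(7 - sqrt(16849))/420) + C3*exp(x*(7 + sqrt(16849))/420) + 7*x^3/18 - 49*x^2/120 + 32683*x/1200


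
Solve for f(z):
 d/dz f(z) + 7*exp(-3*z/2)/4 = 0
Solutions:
 f(z) = C1 + 7*exp(-3*z/2)/6


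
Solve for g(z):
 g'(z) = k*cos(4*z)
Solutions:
 g(z) = C1 + k*sin(4*z)/4


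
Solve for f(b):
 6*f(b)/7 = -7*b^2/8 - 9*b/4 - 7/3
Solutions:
 f(b) = -49*b^2/48 - 21*b/8 - 49/18


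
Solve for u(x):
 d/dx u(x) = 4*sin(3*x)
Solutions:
 u(x) = C1 - 4*cos(3*x)/3


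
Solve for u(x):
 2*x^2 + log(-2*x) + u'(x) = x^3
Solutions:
 u(x) = C1 + x^4/4 - 2*x^3/3 - x*log(-x) + x*(1 - log(2))


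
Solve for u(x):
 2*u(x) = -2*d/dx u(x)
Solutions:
 u(x) = C1*exp(-x)


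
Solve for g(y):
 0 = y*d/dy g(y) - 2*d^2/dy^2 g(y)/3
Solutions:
 g(y) = C1 + C2*erfi(sqrt(3)*y/2)


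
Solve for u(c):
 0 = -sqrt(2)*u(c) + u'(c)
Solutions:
 u(c) = C1*exp(sqrt(2)*c)


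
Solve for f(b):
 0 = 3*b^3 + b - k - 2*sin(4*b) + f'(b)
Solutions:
 f(b) = C1 - 3*b^4/4 - b^2/2 + b*k - cos(4*b)/2


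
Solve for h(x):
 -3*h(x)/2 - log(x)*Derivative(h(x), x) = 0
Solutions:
 h(x) = C1*exp(-3*li(x)/2)


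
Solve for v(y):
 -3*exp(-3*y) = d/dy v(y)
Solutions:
 v(y) = C1 + exp(-3*y)


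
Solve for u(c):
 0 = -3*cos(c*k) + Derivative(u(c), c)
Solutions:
 u(c) = C1 + 3*sin(c*k)/k


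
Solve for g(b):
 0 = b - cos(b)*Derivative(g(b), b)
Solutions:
 g(b) = C1 + Integral(b/cos(b), b)


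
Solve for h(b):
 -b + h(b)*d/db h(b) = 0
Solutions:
 h(b) = -sqrt(C1 + b^2)
 h(b) = sqrt(C1 + b^2)


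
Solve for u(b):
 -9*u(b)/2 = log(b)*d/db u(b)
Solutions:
 u(b) = C1*exp(-9*li(b)/2)


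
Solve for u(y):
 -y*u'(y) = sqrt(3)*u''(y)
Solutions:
 u(y) = C1 + C2*erf(sqrt(2)*3^(3/4)*y/6)


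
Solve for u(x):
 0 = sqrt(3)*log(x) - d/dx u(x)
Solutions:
 u(x) = C1 + sqrt(3)*x*log(x) - sqrt(3)*x


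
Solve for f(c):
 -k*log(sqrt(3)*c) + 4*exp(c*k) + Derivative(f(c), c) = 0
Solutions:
 f(c) = C1 + c*k*log(c) + c*k*(-1 + log(3)/2) + Piecewise((-4*exp(c*k)/k, Ne(k, 0)), (-4*c, True))


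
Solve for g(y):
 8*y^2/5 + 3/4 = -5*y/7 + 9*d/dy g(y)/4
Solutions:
 g(y) = C1 + 32*y^3/135 + 10*y^2/63 + y/3


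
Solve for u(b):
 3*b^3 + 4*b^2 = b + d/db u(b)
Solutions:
 u(b) = C1 + 3*b^4/4 + 4*b^3/3 - b^2/2


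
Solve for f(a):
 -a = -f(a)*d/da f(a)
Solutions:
 f(a) = -sqrt(C1 + a^2)
 f(a) = sqrt(C1 + a^2)


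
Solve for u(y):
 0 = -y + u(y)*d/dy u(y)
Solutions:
 u(y) = -sqrt(C1 + y^2)
 u(y) = sqrt(C1 + y^2)


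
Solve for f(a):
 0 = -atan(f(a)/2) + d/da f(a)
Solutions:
 Integral(1/atan(_y/2), (_y, f(a))) = C1 + a


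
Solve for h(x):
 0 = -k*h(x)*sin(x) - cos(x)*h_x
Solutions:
 h(x) = C1*exp(k*log(cos(x)))


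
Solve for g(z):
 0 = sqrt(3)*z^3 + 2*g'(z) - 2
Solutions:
 g(z) = C1 - sqrt(3)*z^4/8 + z


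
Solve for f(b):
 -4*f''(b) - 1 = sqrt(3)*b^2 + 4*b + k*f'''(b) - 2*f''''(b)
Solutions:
 f(b) = C1 + C2*b + C3*exp(b*(k - sqrt(k^2 + 32))/4) + C4*exp(b*(k + sqrt(k^2 + 32))/4) - sqrt(3)*b^4/48 + b^3*(sqrt(3)*k - 8)/48 + b^2*(-sqrt(3)*k^2 + 8*k - 8*sqrt(3) - 8)/64


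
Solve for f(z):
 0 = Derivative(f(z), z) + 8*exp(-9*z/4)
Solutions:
 f(z) = C1 + 32*exp(-9*z/4)/9


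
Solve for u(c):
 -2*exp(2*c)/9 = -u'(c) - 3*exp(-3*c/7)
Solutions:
 u(c) = C1 + exp(2*c)/9 + 7*exp(-3*c/7)


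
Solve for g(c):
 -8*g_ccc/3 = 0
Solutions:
 g(c) = C1 + C2*c + C3*c^2


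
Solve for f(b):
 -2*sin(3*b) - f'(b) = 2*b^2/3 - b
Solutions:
 f(b) = C1 - 2*b^3/9 + b^2/2 + 2*cos(3*b)/3


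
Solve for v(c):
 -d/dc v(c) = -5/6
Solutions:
 v(c) = C1 + 5*c/6


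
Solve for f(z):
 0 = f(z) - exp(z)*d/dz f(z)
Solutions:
 f(z) = C1*exp(-exp(-z))


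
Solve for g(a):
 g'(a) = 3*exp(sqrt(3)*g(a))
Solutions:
 g(a) = sqrt(3)*(2*log(-1/(C1 + 3*a)) - log(3))/6


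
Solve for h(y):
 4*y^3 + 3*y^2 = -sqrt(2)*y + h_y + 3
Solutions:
 h(y) = C1 + y^4 + y^3 + sqrt(2)*y^2/2 - 3*y


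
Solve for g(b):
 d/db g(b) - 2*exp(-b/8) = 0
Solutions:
 g(b) = C1 - 16*exp(-b/8)


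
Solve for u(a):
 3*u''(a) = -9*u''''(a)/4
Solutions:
 u(a) = C1 + C2*a + C3*sin(2*sqrt(3)*a/3) + C4*cos(2*sqrt(3)*a/3)


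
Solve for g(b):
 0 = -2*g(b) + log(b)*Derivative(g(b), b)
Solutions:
 g(b) = C1*exp(2*li(b))


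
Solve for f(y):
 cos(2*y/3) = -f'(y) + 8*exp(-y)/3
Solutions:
 f(y) = C1 - 3*sin(2*y/3)/2 - 8*exp(-y)/3


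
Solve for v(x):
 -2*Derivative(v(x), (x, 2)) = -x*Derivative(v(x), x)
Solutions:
 v(x) = C1 + C2*erfi(x/2)


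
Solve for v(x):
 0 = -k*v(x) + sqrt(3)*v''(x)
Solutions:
 v(x) = C1*exp(-3^(3/4)*sqrt(k)*x/3) + C2*exp(3^(3/4)*sqrt(k)*x/3)


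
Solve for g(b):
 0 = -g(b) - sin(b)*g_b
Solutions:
 g(b) = C1*sqrt(cos(b) + 1)/sqrt(cos(b) - 1)


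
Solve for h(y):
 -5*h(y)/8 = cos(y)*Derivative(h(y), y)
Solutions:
 h(y) = C1*(sin(y) - 1)^(5/16)/(sin(y) + 1)^(5/16)


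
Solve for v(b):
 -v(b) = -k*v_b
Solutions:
 v(b) = C1*exp(b/k)


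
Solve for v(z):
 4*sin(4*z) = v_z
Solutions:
 v(z) = C1 - cos(4*z)


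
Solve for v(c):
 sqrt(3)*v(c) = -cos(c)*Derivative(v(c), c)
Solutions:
 v(c) = C1*(sin(c) - 1)^(sqrt(3)/2)/(sin(c) + 1)^(sqrt(3)/2)


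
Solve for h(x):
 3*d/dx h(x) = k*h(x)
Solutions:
 h(x) = C1*exp(k*x/3)


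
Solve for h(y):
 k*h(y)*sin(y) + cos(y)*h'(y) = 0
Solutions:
 h(y) = C1*exp(k*log(cos(y)))


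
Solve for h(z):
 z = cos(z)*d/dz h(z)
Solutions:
 h(z) = C1 + Integral(z/cos(z), z)


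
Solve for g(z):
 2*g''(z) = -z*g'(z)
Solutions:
 g(z) = C1 + C2*erf(z/2)


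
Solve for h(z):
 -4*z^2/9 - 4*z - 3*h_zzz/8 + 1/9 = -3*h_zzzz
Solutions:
 h(z) = C1 + C2*z + C3*z^2 + C4*exp(z/8) - 8*z^5/405 - 100*z^4/81 - 3196*z^3/81


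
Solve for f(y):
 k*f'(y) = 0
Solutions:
 f(y) = C1


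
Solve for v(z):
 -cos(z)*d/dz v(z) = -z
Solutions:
 v(z) = C1 + Integral(z/cos(z), z)


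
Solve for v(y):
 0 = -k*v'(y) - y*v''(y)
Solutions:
 v(y) = C1 + y^(1 - re(k))*(C2*sin(log(y)*Abs(im(k))) + C3*cos(log(y)*im(k)))


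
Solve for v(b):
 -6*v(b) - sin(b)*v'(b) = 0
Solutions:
 v(b) = C1*(cos(b)^3 + 3*cos(b)^2 + 3*cos(b) + 1)/(cos(b)^3 - 3*cos(b)^2 + 3*cos(b) - 1)


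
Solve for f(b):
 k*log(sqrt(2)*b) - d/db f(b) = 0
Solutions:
 f(b) = C1 + b*k*log(b) - b*k + b*k*log(2)/2


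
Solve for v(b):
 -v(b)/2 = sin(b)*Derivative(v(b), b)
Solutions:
 v(b) = C1*(cos(b) + 1)^(1/4)/(cos(b) - 1)^(1/4)


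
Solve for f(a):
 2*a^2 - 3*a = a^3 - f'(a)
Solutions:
 f(a) = C1 + a^4/4 - 2*a^3/3 + 3*a^2/2


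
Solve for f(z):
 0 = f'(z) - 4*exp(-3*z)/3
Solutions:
 f(z) = C1 - 4*exp(-3*z)/9


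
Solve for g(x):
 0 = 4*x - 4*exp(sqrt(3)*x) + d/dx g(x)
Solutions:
 g(x) = C1 - 2*x^2 + 4*sqrt(3)*exp(sqrt(3)*x)/3


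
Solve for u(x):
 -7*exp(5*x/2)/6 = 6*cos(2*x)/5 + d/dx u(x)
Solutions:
 u(x) = C1 - 7*exp(5*x/2)/15 - 3*sin(2*x)/5


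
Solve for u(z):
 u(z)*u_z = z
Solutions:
 u(z) = -sqrt(C1 + z^2)
 u(z) = sqrt(C1 + z^2)


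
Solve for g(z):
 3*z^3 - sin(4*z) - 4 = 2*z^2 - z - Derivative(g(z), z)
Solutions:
 g(z) = C1 - 3*z^4/4 + 2*z^3/3 - z^2/2 + 4*z - cos(4*z)/4


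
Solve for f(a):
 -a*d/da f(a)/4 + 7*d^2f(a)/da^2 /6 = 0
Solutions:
 f(a) = C1 + C2*erfi(sqrt(21)*a/14)


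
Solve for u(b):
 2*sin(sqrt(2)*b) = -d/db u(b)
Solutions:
 u(b) = C1 + sqrt(2)*cos(sqrt(2)*b)


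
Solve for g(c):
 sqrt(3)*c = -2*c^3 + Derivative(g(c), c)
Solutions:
 g(c) = C1 + c^4/2 + sqrt(3)*c^2/2


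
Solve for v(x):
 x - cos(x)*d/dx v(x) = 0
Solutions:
 v(x) = C1 + Integral(x/cos(x), x)


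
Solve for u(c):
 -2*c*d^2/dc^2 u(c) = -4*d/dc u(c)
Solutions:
 u(c) = C1 + C2*c^3


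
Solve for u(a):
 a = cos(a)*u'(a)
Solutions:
 u(a) = C1 + Integral(a/cos(a), a)


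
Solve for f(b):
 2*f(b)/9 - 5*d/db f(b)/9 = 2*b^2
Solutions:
 f(b) = C1*exp(2*b/5) + 9*b^2 + 45*b + 225/2


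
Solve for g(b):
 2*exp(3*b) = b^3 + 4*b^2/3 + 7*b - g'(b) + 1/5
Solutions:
 g(b) = C1 + b^4/4 + 4*b^3/9 + 7*b^2/2 + b/5 - 2*exp(3*b)/3


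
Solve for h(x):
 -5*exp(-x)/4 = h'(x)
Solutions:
 h(x) = C1 + 5*exp(-x)/4


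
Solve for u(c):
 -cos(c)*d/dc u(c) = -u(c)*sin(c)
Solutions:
 u(c) = C1/cos(c)


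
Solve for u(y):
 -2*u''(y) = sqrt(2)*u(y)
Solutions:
 u(y) = C1*sin(2^(3/4)*y/2) + C2*cos(2^(3/4)*y/2)


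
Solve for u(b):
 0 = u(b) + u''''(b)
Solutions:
 u(b) = (C1*sin(sqrt(2)*b/2) + C2*cos(sqrt(2)*b/2))*exp(-sqrt(2)*b/2) + (C3*sin(sqrt(2)*b/2) + C4*cos(sqrt(2)*b/2))*exp(sqrt(2)*b/2)


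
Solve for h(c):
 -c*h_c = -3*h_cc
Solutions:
 h(c) = C1 + C2*erfi(sqrt(6)*c/6)


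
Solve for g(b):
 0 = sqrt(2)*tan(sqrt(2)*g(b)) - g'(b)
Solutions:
 g(b) = sqrt(2)*(pi - asin(C1*exp(2*b)))/2
 g(b) = sqrt(2)*asin(C1*exp(2*b))/2


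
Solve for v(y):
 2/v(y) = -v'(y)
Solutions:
 v(y) = -sqrt(C1 - 4*y)
 v(y) = sqrt(C1 - 4*y)


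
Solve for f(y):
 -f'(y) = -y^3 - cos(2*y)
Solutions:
 f(y) = C1 + y^4/4 + sin(2*y)/2


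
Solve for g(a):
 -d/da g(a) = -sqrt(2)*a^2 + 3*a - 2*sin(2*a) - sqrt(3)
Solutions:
 g(a) = C1 + sqrt(2)*a^3/3 - 3*a^2/2 + sqrt(3)*a - cos(2*a)


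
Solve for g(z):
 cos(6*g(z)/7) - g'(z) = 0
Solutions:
 -z - 7*log(sin(6*g(z)/7) - 1)/12 + 7*log(sin(6*g(z)/7) + 1)/12 = C1


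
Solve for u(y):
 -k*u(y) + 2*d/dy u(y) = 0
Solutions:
 u(y) = C1*exp(k*y/2)


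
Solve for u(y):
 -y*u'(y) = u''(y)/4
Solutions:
 u(y) = C1 + C2*erf(sqrt(2)*y)


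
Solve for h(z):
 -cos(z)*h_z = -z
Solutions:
 h(z) = C1 + Integral(z/cos(z), z)


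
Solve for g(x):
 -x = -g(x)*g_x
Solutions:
 g(x) = -sqrt(C1 + x^2)
 g(x) = sqrt(C1 + x^2)


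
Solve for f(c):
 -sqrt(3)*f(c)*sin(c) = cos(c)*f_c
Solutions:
 f(c) = C1*cos(c)^(sqrt(3))


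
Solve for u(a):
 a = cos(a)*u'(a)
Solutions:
 u(a) = C1 + Integral(a/cos(a), a)


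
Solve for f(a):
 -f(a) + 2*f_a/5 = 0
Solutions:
 f(a) = C1*exp(5*a/2)


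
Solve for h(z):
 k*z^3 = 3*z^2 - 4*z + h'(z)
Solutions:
 h(z) = C1 + k*z^4/4 - z^3 + 2*z^2


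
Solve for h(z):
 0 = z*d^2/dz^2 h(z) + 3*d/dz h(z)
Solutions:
 h(z) = C1 + C2/z^2


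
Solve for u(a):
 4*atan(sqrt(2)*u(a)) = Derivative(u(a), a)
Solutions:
 Integral(1/atan(sqrt(2)*_y), (_y, u(a))) = C1 + 4*a


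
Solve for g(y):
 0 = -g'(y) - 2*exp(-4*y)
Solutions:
 g(y) = C1 + exp(-4*y)/2


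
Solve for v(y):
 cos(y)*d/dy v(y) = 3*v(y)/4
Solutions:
 v(y) = C1*(sin(y) + 1)^(3/8)/(sin(y) - 1)^(3/8)


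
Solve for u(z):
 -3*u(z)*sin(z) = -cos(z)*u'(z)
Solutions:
 u(z) = C1/cos(z)^3


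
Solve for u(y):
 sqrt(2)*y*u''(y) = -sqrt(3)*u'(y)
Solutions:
 u(y) = C1 + C2*y^(1 - sqrt(6)/2)


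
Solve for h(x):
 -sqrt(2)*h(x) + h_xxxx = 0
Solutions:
 h(x) = C1*exp(-2^(1/8)*x) + C2*exp(2^(1/8)*x) + C3*sin(2^(1/8)*x) + C4*cos(2^(1/8)*x)


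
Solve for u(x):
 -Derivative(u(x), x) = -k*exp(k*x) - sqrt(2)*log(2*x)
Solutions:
 u(x) = C1 + sqrt(2)*x*log(x) + sqrt(2)*x*(-1 + log(2)) + exp(k*x)


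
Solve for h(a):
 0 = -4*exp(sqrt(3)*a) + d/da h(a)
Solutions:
 h(a) = C1 + 4*sqrt(3)*exp(sqrt(3)*a)/3


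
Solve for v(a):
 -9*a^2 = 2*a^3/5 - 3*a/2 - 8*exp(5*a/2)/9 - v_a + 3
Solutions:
 v(a) = C1 + a^4/10 + 3*a^3 - 3*a^2/4 + 3*a - 16*exp(5*a/2)/45


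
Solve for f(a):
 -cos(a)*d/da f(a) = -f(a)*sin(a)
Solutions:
 f(a) = C1/cos(a)


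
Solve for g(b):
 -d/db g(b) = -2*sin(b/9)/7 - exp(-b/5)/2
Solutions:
 g(b) = C1 - 18*cos(b/9)/7 - 5*exp(-b/5)/2


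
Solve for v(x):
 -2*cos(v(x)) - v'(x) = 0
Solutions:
 v(x) = pi - asin((C1 + exp(4*x))/(C1 - exp(4*x)))
 v(x) = asin((C1 + exp(4*x))/(C1 - exp(4*x)))


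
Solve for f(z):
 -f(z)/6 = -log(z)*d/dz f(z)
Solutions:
 f(z) = C1*exp(li(z)/6)


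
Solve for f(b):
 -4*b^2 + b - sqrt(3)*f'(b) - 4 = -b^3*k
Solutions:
 f(b) = C1 + sqrt(3)*b^4*k/12 - 4*sqrt(3)*b^3/9 + sqrt(3)*b^2/6 - 4*sqrt(3)*b/3


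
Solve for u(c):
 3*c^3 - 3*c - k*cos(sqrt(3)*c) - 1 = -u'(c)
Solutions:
 u(c) = C1 - 3*c^4/4 + 3*c^2/2 + c + sqrt(3)*k*sin(sqrt(3)*c)/3


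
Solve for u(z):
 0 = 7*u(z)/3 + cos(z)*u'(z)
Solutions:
 u(z) = C1*(sin(z) - 1)^(7/6)/(sin(z) + 1)^(7/6)


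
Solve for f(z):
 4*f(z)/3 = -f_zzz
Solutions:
 f(z) = C3*exp(-6^(2/3)*z/3) + (C1*sin(2^(2/3)*3^(1/6)*z/2) + C2*cos(2^(2/3)*3^(1/6)*z/2))*exp(6^(2/3)*z/6)


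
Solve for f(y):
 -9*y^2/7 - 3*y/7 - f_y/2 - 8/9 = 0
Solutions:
 f(y) = C1 - 6*y^3/7 - 3*y^2/7 - 16*y/9


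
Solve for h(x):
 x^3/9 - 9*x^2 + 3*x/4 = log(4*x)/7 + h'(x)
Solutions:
 h(x) = C1 + x^4/36 - 3*x^3 + 3*x^2/8 - x*log(x)/7 - 2*x*log(2)/7 + x/7


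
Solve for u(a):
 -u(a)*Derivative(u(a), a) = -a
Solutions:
 u(a) = -sqrt(C1 + a^2)
 u(a) = sqrt(C1 + a^2)


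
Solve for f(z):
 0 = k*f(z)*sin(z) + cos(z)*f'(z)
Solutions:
 f(z) = C1*exp(k*log(cos(z)))


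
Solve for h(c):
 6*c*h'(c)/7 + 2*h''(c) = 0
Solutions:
 h(c) = C1 + C2*erf(sqrt(42)*c/14)


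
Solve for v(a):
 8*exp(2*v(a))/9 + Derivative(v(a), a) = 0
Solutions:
 v(a) = log(-1/(C1 - 8*a))/2 - log(2)/2 + log(3)
 v(a) = log(-sqrt(1/(C1 + 8*a))) - log(2)/2 + log(3)


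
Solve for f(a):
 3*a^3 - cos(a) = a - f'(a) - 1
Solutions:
 f(a) = C1 - 3*a^4/4 + a^2/2 - a + sin(a)


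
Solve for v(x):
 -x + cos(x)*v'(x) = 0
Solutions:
 v(x) = C1 + Integral(x/cos(x), x)


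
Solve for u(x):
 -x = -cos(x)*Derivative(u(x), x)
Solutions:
 u(x) = C1 + Integral(x/cos(x), x)
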